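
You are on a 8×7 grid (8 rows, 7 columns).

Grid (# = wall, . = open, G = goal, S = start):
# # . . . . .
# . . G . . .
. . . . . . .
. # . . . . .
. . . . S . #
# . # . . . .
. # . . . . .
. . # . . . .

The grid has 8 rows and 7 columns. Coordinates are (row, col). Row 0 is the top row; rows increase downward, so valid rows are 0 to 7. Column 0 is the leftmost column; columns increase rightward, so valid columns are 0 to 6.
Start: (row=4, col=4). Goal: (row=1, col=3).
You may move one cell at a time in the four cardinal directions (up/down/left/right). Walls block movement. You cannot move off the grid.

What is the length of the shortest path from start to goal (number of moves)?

Answer: Shortest path length: 4

Derivation:
BFS from (row=4, col=4) until reaching (row=1, col=3):
  Distance 0: (row=4, col=4)
  Distance 1: (row=3, col=4), (row=4, col=3), (row=4, col=5), (row=5, col=4)
  Distance 2: (row=2, col=4), (row=3, col=3), (row=3, col=5), (row=4, col=2), (row=5, col=3), (row=5, col=5), (row=6, col=4)
  Distance 3: (row=1, col=4), (row=2, col=3), (row=2, col=5), (row=3, col=2), (row=3, col=6), (row=4, col=1), (row=5, col=6), (row=6, col=3), (row=6, col=5), (row=7, col=4)
  Distance 4: (row=0, col=4), (row=1, col=3), (row=1, col=5), (row=2, col=2), (row=2, col=6), (row=4, col=0), (row=5, col=1), (row=6, col=2), (row=6, col=6), (row=7, col=3), (row=7, col=5)  <- goal reached here
One shortest path (4 moves): (row=4, col=4) -> (row=4, col=3) -> (row=3, col=3) -> (row=2, col=3) -> (row=1, col=3)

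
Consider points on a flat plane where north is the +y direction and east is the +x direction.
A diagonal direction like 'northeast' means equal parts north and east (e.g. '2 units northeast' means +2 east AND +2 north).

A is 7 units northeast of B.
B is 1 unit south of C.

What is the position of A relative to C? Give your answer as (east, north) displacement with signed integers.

Answer: A is at (east=7, north=6) relative to C.

Derivation:
Place C at the origin (east=0, north=0).
  B is 1 unit south of C: delta (east=+0, north=-1); B at (east=0, north=-1).
  A is 7 units northeast of B: delta (east=+7, north=+7); A at (east=7, north=6).
Therefore A relative to C: (east=7, north=6).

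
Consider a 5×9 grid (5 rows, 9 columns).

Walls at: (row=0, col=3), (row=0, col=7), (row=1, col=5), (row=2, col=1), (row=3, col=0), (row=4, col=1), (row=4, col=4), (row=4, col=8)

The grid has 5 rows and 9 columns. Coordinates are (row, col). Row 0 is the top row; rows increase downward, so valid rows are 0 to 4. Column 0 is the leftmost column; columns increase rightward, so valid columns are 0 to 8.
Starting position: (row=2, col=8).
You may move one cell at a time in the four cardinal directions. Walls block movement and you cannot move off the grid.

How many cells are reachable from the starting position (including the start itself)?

Answer: Reachable cells: 36

Derivation:
BFS flood-fill from (row=2, col=8):
  Distance 0: (row=2, col=8)
  Distance 1: (row=1, col=8), (row=2, col=7), (row=3, col=8)
  Distance 2: (row=0, col=8), (row=1, col=7), (row=2, col=6), (row=3, col=7)
  Distance 3: (row=1, col=6), (row=2, col=5), (row=3, col=6), (row=4, col=7)
  Distance 4: (row=0, col=6), (row=2, col=4), (row=3, col=5), (row=4, col=6)
  Distance 5: (row=0, col=5), (row=1, col=4), (row=2, col=3), (row=3, col=4), (row=4, col=5)
  Distance 6: (row=0, col=4), (row=1, col=3), (row=2, col=2), (row=3, col=3)
  Distance 7: (row=1, col=2), (row=3, col=2), (row=4, col=3)
  Distance 8: (row=0, col=2), (row=1, col=1), (row=3, col=1), (row=4, col=2)
  Distance 9: (row=0, col=1), (row=1, col=0)
  Distance 10: (row=0, col=0), (row=2, col=0)
Total reachable: 36 (grid has 37 open cells total)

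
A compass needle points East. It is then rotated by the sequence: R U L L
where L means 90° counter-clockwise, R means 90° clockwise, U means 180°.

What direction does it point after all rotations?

Start: East
  R (right (90° clockwise)) -> South
  U (U-turn (180°)) -> North
  L (left (90° counter-clockwise)) -> West
  L (left (90° counter-clockwise)) -> South
Final: South

Answer: Final heading: South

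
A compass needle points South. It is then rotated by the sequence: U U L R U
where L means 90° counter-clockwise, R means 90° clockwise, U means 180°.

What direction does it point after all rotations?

Start: South
  U (U-turn (180°)) -> North
  U (U-turn (180°)) -> South
  L (left (90° counter-clockwise)) -> East
  R (right (90° clockwise)) -> South
  U (U-turn (180°)) -> North
Final: North

Answer: Final heading: North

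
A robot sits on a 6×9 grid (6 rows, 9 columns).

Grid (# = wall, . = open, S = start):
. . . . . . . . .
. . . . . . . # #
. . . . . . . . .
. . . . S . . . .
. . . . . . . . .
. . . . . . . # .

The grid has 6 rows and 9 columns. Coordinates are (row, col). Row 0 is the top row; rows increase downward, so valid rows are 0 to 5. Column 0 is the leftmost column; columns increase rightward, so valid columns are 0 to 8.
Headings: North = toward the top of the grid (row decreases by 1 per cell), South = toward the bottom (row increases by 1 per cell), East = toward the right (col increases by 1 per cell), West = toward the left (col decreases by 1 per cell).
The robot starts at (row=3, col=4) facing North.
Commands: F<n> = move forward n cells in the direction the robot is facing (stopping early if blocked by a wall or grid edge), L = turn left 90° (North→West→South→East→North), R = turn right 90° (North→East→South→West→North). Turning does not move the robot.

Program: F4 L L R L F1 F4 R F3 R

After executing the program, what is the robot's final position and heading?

Answer: Final position: (row=5, col=1), facing North

Derivation:
Start: (row=3, col=4), facing North
  F4: move forward 3/4 (blocked), now at (row=0, col=4)
  L: turn left, now facing West
  L: turn left, now facing South
  R: turn right, now facing West
  L: turn left, now facing South
  F1: move forward 1, now at (row=1, col=4)
  F4: move forward 4, now at (row=5, col=4)
  R: turn right, now facing West
  F3: move forward 3, now at (row=5, col=1)
  R: turn right, now facing North
Final: (row=5, col=1), facing North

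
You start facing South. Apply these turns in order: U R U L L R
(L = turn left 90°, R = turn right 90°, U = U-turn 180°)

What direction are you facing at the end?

Answer: Final heading: South

Derivation:
Start: South
  U (U-turn (180°)) -> North
  R (right (90° clockwise)) -> East
  U (U-turn (180°)) -> West
  L (left (90° counter-clockwise)) -> South
  L (left (90° counter-clockwise)) -> East
  R (right (90° clockwise)) -> South
Final: South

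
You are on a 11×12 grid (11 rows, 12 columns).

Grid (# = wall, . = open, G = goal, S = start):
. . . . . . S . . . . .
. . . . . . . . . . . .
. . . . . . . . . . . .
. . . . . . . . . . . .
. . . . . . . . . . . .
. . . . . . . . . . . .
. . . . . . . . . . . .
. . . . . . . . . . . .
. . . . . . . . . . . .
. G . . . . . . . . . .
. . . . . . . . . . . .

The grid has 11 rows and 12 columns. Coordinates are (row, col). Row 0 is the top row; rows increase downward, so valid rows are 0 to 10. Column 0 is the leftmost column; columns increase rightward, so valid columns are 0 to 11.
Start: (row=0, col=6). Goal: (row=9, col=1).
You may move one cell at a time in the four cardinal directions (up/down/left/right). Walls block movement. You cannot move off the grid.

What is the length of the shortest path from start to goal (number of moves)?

Answer: Shortest path length: 14

Derivation:
BFS from (row=0, col=6) until reaching (row=9, col=1):
  Distance 0: (row=0, col=6)
  Distance 1: (row=0, col=5), (row=0, col=7), (row=1, col=6)
  Distance 2: (row=0, col=4), (row=0, col=8), (row=1, col=5), (row=1, col=7), (row=2, col=6)
  Distance 3: (row=0, col=3), (row=0, col=9), (row=1, col=4), (row=1, col=8), (row=2, col=5), (row=2, col=7), (row=3, col=6)
  Distance 4: (row=0, col=2), (row=0, col=10), (row=1, col=3), (row=1, col=9), (row=2, col=4), (row=2, col=8), (row=3, col=5), (row=3, col=7), (row=4, col=6)
  Distance 5: (row=0, col=1), (row=0, col=11), (row=1, col=2), (row=1, col=10), (row=2, col=3), (row=2, col=9), (row=3, col=4), (row=3, col=8), (row=4, col=5), (row=4, col=7), (row=5, col=6)
  Distance 6: (row=0, col=0), (row=1, col=1), (row=1, col=11), (row=2, col=2), (row=2, col=10), (row=3, col=3), (row=3, col=9), (row=4, col=4), (row=4, col=8), (row=5, col=5), (row=5, col=7), (row=6, col=6)
  Distance 7: (row=1, col=0), (row=2, col=1), (row=2, col=11), (row=3, col=2), (row=3, col=10), (row=4, col=3), (row=4, col=9), (row=5, col=4), (row=5, col=8), (row=6, col=5), (row=6, col=7), (row=7, col=6)
  Distance 8: (row=2, col=0), (row=3, col=1), (row=3, col=11), (row=4, col=2), (row=4, col=10), (row=5, col=3), (row=5, col=9), (row=6, col=4), (row=6, col=8), (row=7, col=5), (row=7, col=7), (row=8, col=6)
  Distance 9: (row=3, col=0), (row=4, col=1), (row=4, col=11), (row=5, col=2), (row=5, col=10), (row=6, col=3), (row=6, col=9), (row=7, col=4), (row=7, col=8), (row=8, col=5), (row=8, col=7), (row=9, col=6)
  Distance 10: (row=4, col=0), (row=5, col=1), (row=5, col=11), (row=6, col=2), (row=6, col=10), (row=7, col=3), (row=7, col=9), (row=8, col=4), (row=8, col=8), (row=9, col=5), (row=9, col=7), (row=10, col=6)
  Distance 11: (row=5, col=0), (row=6, col=1), (row=6, col=11), (row=7, col=2), (row=7, col=10), (row=8, col=3), (row=8, col=9), (row=9, col=4), (row=9, col=8), (row=10, col=5), (row=10, col=7)
  Distance 12: (row=6, col=0), (row=7, col=1), (row=7, col=11), (row=8, col=2), (row=8, col=10), (row=9, col=3), (row=9, col=9), (row=10, col=4), (row=10, col=8)
  Distance 13: (row=7, col=0), (row=8, col=1), (row=8, col=11), (row=9, col=2), (row=9, col=10), (row=10, col=3), (row=10, col=9)
  Distance 14: (row=8, col=0), (row=9, col=1), (row=9, col=11), (row=10, col=2), (row=10, col=10)  <- goal reached here
One shortest path (14 moves): (row=0, col=6) -> (row=0, col=5) -> (row=0, col=4) -> (row=0, col=3) -> (row=0, col=2) -> (row=0, col=1) -> (row=1, col=1) -> (row=2, col=1) -> (row=3, col=1) -> (row=4, col=1) -> (row=5, col=1) -> (row=6, col=1) -> (row=7, col=1) -> (row=8, col=1) -> (row=9, col=1)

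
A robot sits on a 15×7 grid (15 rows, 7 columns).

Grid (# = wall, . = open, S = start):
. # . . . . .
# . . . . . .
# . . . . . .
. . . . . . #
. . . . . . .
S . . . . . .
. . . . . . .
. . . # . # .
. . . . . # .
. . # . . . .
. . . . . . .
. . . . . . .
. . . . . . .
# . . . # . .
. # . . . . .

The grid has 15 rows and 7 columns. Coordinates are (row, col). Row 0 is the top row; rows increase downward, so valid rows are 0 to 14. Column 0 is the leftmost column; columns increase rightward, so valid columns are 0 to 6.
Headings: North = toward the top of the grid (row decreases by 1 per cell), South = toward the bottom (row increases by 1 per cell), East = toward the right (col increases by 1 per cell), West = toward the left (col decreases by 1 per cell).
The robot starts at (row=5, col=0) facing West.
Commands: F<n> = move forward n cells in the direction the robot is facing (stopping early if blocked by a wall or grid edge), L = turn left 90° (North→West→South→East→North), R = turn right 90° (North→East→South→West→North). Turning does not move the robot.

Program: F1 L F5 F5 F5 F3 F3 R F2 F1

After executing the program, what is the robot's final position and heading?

Answer: Final position: (row=12, col=0), facing West

Derivation:
Start: (row=5, col=0), facing West
  F1: move forward 0/1 (blocked), now at (row=5, col=0)
  L: turn left, now facing South
  F5: move forward 5, now at (row=10, col=0)
  F5: move forward 2/5 (blocked), now at (row=12, col=0)
  F5: move forward 0/5 (blocked), now at (row=12, col=0)
  F3: move forward 0/3 (blocked), now at (row=12, col=0)
  F3: move forward 0/3 (blocked), now at (row=12, col=0)
  R: turn right, now facing West
  F2: move forward 0/2 (blocked), now at (row=12, col=0)
  F1: move forward 0/1 (blocked), now at (row=12, col=0)
Final: (row=12, col=0), facing West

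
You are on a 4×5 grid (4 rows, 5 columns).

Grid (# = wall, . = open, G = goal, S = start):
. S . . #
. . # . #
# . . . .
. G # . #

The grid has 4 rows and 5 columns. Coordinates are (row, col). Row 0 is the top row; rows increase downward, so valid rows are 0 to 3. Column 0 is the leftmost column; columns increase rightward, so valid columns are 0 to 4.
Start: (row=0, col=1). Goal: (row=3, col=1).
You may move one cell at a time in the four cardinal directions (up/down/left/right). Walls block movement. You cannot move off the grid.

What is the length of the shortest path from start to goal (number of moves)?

Answer: Shortest path length: 3

Derivation:
BFS from (row=0, col=1) until reaching (row=3, col=1):
  Distance 0: (row=0, col=1)
  Distance 1: (row=0, col=0), (row=0, col=2), (row=1, col=1)
  Distance 2: (row=0, col=3), (row=1, col=0), (row=2, col=1)
  Distance 3: (row=1, col=3), (row=2, col=2), (row=3, col=1)  <- goal reached here
One shortest path (3 moves): (row=0, col=1) -> (row=1, col=1) -> (row=2, col=1) -> (row=3, col=1)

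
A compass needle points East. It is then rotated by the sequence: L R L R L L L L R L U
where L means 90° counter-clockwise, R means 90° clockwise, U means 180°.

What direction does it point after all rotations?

Answer: Final heading: West

Derivation:
Start: East
  L (left (90° counter-clockwise)) -> North
  R (right (90° clockwise)) -> East
  L (left (90° counter-clockwise)) -> North
  R (right (90° clockwise)) -> East
  L (left (90° counter-clockwise)) -> North
  L (left (90° counter-clockwise)) -> West
  L (left (90° counter-clockwise)) -> South
  L (left (90° counter-clockwise)) -> East
  R (right (90° clockwise)) -> South
  L (left (90° counter-clockwise)) -> East
  U (U-turn (180°)) -> West
Final: West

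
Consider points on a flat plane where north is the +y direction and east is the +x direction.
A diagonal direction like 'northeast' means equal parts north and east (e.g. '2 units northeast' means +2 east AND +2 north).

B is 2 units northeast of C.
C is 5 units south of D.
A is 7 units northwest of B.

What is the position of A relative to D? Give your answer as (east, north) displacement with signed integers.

Answer: A is at (east=-5, north=4) relative to D.

Derivation:
Place D at the origin (east=0, north=0).
  C is 5 units south of D: delta (east=+0, north=-5); C at (east=0, north=-5).
  B is 2 units northeast of C: delta (east=+2, north=+2); B at (east=2, north=-3).
  A is 7 units northwest of B: delta (east=-7, north=+7); A at (east=-5, north=4).
Therefore A relative to D: (east=-5, north=4).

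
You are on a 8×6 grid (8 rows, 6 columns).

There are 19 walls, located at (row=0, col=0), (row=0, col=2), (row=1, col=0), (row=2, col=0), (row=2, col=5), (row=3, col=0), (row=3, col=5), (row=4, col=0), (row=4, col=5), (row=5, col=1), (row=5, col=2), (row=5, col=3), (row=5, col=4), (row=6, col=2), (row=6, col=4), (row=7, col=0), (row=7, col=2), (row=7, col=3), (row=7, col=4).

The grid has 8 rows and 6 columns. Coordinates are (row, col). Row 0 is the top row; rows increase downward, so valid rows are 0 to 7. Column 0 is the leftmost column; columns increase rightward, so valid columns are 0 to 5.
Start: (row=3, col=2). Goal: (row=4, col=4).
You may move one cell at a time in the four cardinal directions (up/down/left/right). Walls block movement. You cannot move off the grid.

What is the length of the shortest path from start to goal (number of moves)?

Answer: Shortest path length: 3

Derivation:
BFS from (row=3, col=2) until reaching (row=4, col=4):
  Distance 0: (row=3, col=2)
  Distance 1: (row=2, col=2), (row=3, col=1), (row=3, col=3), (row=4, col=2)
  Distance 2: (row=1, col=2), (row=2, col=1), (row=2, col=3), (row=3, col=4), (row=4, col=1), (row=4, col=3)
  Distance 3: (row=1, col=1), (row=1, col=3), (row=2, col=4), (row=4, col=4)  <- goal reached here
One shortest path (3 moves): (row=3, col=2) -> (row=3, col=3) -> (row=3, col=4) -> (row=4, col=4)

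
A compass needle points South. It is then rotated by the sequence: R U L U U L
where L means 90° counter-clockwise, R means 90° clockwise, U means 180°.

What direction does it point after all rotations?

Answer: Final heading: West

Derivation:
Start: South
  R (right (90° clockwise)) -> West
  U (U-turn (180°)) -> East
  L (left (90° counter-clockwise)) -> North
  U (U-turn (180°)) -> South
  U (U-turn (180°)) -> North
  L (left (90° counter-clockwise)) -> West
Final: West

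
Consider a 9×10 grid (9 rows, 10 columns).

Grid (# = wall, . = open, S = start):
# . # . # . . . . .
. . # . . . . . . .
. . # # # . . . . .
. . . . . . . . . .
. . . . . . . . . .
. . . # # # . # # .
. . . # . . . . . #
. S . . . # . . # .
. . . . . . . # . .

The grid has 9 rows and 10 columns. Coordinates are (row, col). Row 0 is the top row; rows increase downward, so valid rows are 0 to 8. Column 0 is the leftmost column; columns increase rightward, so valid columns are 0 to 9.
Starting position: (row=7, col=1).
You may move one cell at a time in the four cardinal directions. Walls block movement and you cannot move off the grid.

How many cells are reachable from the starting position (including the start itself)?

BFS flood-fill from (row=7, col=1):
  Distance 0: (row=7, col=1)
  Distance 1: (row=6, col=1), (row=7, col=0), (row=7, col=2), (row=8, col=1)
  Distance 2: (row=5, col=1), (row=6, col=0), (row=6, col=2), (row=7, col=3), (row=8, col=0), (row=8, col=2)
  Distance 3: (row=4, col=1), (row=5, col=0), (row=5, col=2), (row=7, col=4), (row=8, col=3)
  Distance 4: (row=3, col=1), (row=4, col=0), (row=4, col=2), (row=6, col=4), (row=8, col=4)
  Distance 5: (row=2, col=1), (row=3, col=0), (row=3, col=2), (row=4, col=3), (row=6, col=5), (row=8, col=5)
  Distance 6: (row=1, col=1), (row=2, col=0), (row=3, col=3), (row=4, col=4), (row=6, col=6), (row=8, col=6)
  Distance 7: (row=0, col=1), (row=1, col=0), (row=3, col=4), (row=4, col=5), (row=5, col=6), (row=6, col=7), (row=7, col=6)
  Distance 8: (row=3, col=5), (row=4, col=6), (row=6, col=8), (row=7, col=7)
  Distance 9: (row=2, col=5), (row=3, col=6), (row=4, col=7)
  Distance 10: (row=1, col=5), (row=2, col=6), (row=3, col=7), (row=4, col=8)
  Distance 11: (row=0, col=5), (row=1, col=4), (row=1, col=6), (row=2, col=7), (row=3, col=8), (row=4, col=9)
  Distance 12: (row=0, col=6), (row=1, col=3), (row=1, col=7), (row=2, col=8), (row=3, col=9), (row=5, col=9)
  Distance 13: (row=0, col=3), (row=0, col=7), (row=1, col=8), (row=2, col=9)
  Distance 14: (row=0, col=8), (row=1, col=9)
  Distance 15: (row=0, col=9)
Total reachable: 70 (grid has 73 open cells total)

Answer: Reachable cells: 70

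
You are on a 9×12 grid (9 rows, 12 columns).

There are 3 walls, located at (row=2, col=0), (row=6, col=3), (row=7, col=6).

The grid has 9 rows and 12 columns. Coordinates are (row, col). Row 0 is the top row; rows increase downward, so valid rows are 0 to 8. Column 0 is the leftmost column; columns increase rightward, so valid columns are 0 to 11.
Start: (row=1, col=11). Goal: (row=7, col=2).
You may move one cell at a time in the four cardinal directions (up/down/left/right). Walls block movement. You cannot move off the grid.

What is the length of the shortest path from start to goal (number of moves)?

Answer: Shortest path length: 15

Derivation:
BFS from (row=1, col=11) until reaching (row=7, col=2):
  Distance 0: (row=1, col=11)
  Distance 1: (row=0, col=11), (row=1, col=10), (row=2, col=11)
  Distance 2: (row=0, col=10), (row=1, col=9), (row=2, col=10), (row=3, col=11)
  Distance 3: (row=0, col=9), (row=1, col=8), (row=2, col=9), (row=3, col=10), (row=4, col=11)
  Distance 4: (row=0, col=8), (row=1, col=7), (row=2, col=8), (row=3, col=9), (row=4, col=10), (row=5, col=11)
  Distance 5: (row=0, col=7), (row=1, col=6), (row=2, col=7), (row=3, col=8), (row=4, col=9), (row=5, col=10), (row=6, col=11)
  Distance 6: (row=0, col=6), (row=1, col=5), (row=2, col=6), (row=3, col=7), (row=4, col=8), (row=5, col=9), (row=6, col=10), (row=7, col=11)
  Distance 7: (row=0, col=5), (row=1, col=4), (row=2, col=5), (row=3, col=6), (row=4, col=7), (row=5, col=8), (row=6, col=9), (row=7, col=10), (row=8, col=11)
  Distance 8: (row=0, col=4), (row=1, col=3), (row=2, col=4), (row=3, col=5), (row=4, col=6), (row=5, col=7), (row=6, col=8), (row=7, col=9), (row=8, col=10)
  Distance 9: (row=0, col=3), (row=1, col=2), (row=2, col=3), (row=3, col=4), (row=4, col=5), (row=5, col=6), (row=6, col=7), (row=7, col=8), (row=8, col=9)
  Distance 10: (row=0, col=2), (row=1, col=1), (row=2, col=2), (row=3, col=3), (row=4, col=4), (row=5, col=5), (row=6, col=6), (row=7, col=7), (row=8, col=8)
  Distance 11: (row=0, col=1), (row=1, col=0), (row=2, col=1), (row=3, col=2), (row=4, col=3), (row=5, col=4), (row=6, col=5), (row=8, col=7)
  Distance 12: (row=0, col=0), (row=3, col=1), (row=4, col=2), (row=5, col=3), (row=6, col=4), (row=7, col=5), (row=8, col=6)
  Distance 13: (row=3, col=0), (row=4, col=1), (row=5, col=2), (row=7, col=4), (row=8, col=5)
  Distance 14: (row=4, col=0), (row=5, col=1), (row=6, col=2), (row=7, col=3), (row=8, col=4)
  Distance 15: (row=5, col=0), (row=6, col=1), (row=7, col=2), (row=8, col=3)  <- goal reached here
One shortest path (15 moves): (row=1, col=11) -> (row=1, col=10) -> (row=1, col=9) -> (row=1, col=8) -> (row=1, col=7) -> (row=1, col=6) -> (row=1, col=5) -> (row=1, col=4) -> (row=1, col=3) -> (row=1, col=2) -> (row=2, col=2) -> (row=3, col=2) -> (row=4, col=2) -> (row=5, col=2) -> (row=6, col=2) -> (row=7, col=2)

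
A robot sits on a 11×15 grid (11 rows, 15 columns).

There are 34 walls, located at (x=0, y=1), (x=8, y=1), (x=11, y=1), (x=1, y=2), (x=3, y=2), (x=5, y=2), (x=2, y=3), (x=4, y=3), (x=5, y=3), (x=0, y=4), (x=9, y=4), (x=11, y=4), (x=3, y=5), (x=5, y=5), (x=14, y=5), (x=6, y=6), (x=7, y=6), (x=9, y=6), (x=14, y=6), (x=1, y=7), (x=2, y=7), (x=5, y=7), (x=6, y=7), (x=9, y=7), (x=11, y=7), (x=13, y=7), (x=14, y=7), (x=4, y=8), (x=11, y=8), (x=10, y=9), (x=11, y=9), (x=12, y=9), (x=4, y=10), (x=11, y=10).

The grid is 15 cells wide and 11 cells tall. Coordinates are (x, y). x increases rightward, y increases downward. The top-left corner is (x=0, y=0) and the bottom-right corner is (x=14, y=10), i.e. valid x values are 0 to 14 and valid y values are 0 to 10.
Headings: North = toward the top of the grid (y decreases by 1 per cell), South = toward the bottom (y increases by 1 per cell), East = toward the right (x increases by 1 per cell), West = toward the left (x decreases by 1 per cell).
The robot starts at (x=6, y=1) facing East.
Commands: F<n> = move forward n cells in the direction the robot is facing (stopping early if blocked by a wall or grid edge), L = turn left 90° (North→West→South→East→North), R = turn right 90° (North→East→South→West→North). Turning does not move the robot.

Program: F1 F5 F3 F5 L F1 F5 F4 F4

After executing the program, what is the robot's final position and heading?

Start: (x=6, y=1), facing East
  F1: move forward 1, now at (x=7, y=1)
  F5: move forward 0/5 (blocked), now at (x=7, y=1)
  F3: move forward 0/3 (blocked), now at (x=7, y=1)
  F5: move forward 0/5 (blocked), now at (x=7, y=1)
  L: turn left, now facing North
  F1: move forward 1, now at (x=7, y=0)
  F5: move forward 0/5 (blocked), now at (x=7, y=0)
  F4: move forward 0/4 (blocked), now at (x=7, y=0)
  F4: move forward 0/4 (blocked), now at (x=7, y=0)
Final: (x=7, y=0), facing North

Answer: Final position: (x=7, y=0), facing North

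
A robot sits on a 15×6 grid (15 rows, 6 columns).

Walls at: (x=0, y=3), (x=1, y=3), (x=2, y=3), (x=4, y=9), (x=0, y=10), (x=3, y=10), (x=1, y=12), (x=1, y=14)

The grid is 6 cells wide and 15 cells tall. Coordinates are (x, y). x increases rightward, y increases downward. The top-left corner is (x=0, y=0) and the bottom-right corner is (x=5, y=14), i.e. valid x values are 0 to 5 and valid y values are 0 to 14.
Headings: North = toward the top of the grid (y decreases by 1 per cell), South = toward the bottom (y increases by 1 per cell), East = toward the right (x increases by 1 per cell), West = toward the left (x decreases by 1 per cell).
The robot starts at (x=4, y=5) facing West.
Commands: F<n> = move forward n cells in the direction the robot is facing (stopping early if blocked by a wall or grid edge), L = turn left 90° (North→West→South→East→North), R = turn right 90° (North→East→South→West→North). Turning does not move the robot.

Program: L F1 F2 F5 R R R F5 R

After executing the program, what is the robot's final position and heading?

Start: (x=4, y=5), facing West
  L: turn left, now facing South
  F1: move forward 1, now at (x=4, y=6)
  F2: move forward 2, now at (x=4, y=8)
  F5: move forward 0/5 (blocked), now at (x=4, y=8)
  R: turn right, now facing West
  R: turn right, now facing North
  R: turn right, now facing East
  F5: move forward 1/5 (blocked), now at (x=5, y=8)
  R: turn right, now facing South
Final: (x=5, y=8), facing South

Answer: Final position: (x=5, y=8), facing South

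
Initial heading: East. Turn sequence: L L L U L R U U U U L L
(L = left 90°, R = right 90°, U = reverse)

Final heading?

Start: East
  L (left (90° counter-clockwise)) -> North
  L (left (90° counter-clockwise)) -> West
  L (left (90° counter-clockwise)) -> South
  U (U-turn (180°)) -> North
  L (left (90° counter-clockwise)) -> West
  R (right (90° clockwise)) -> North
  U (U-turn (180°)) -> South
  U (U-turn (180°)) -> North
  U (U-turn (180°)) -> South
  U (U-turn (180°)) -> North
  L (left (90° counter-clockwise)) -> West
  L (left (90° counter-clockwise)) -> South
Final: South

Answer: Final heading: South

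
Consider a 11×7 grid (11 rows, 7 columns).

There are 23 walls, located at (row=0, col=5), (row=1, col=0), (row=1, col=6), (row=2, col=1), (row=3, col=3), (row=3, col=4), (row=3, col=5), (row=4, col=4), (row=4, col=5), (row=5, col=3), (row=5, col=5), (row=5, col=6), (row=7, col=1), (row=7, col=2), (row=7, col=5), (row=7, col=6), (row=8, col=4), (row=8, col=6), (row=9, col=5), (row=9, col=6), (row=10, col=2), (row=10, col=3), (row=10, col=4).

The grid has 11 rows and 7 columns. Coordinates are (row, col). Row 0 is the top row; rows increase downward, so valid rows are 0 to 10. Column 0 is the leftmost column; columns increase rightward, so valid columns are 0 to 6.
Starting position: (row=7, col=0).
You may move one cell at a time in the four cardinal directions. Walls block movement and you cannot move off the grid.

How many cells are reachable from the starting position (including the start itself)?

Answer: Reachable cells: 50

Derivation:
BFS flood-fill from (row=7, col=0):
  Distance 0: (row=7, col=0)
  Distance 1: (row=6, col=0), (row=8, col=0)
  Distance 2: (row=5, col=0), (row=6, col=1), (row=8, col=1), (row=9, col=0)
  Distance 3: (row=4, col=0), (row=5, col=1), (row=6, col=2), (row=8, col=2), (row=9, col=1), (row=10, col=0)
  Distance 4: (row=3, col=0), (row=4, col=1), (row=5, col=2), (row=6, col=3), (row=8, col=3), (row=9, col=2), (row=10, col=1)
  Distance 5: (row=2, col=0), (row=3, col=1), (row=4, col=2), (row=6, col=4), (row=7, col=3), (row=9, col=3)
  Distance 6: (row=3, col=2), (row=4, col=3), (row=5, col=4), (row=6, col=5), (row=7, col=4), (row=9, col=4)
  Distance 7: (row=2, col=2), (row=6, col=6)
  Distance 8: (row=1, col=2), (row=2, col=3)
  Distance 9: (row=0, col=2), (row=1, col=1), (row=1, col=3), (row=2, col=4)
  Distance 10: (row=0, col=1), (row=0, col=3), (row=1, col=4), (row=2, col=5)
  Distance 11: (row=0, col=0), (row=0, col=4), (row=1, col=5), (row=2, col=6)
  Distance 12: (row=3, col=6)
  Distance 13: (row=4, col=6)
Total reachable: 50 (grid has 54 open cells total)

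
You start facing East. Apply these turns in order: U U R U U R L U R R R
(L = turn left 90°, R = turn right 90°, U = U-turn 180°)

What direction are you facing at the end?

Answer: Final heading: West

Derivation:
Start: East
  U (U-turn (180°)) -> West
  U (U-turn (180°)) -> East
  R (right (90° clockwise)) -> South
  U (U-turn (180°)) -> North
  U (U-turn (180°)) -> South
  R (right (90° clockwise)) -> West
  L (left (90° counter-clockwise)) -> South
  U (U-turn (180°)) -> North
  R (right (90° clockwise)) -> East
  R (right (90° clockwise)) -> South
  R (right (90° clockwise)) -> West
Final: West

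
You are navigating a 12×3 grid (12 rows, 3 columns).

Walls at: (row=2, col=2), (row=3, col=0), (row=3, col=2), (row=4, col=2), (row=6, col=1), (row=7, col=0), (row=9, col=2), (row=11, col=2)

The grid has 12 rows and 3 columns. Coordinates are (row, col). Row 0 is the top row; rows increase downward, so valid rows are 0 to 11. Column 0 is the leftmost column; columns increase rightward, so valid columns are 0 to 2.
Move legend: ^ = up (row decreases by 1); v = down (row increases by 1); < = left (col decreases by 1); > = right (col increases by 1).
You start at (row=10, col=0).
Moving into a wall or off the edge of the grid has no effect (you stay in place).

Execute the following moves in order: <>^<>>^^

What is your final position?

Start: (row=10, col=0)
  < (left): blocked, stay at (row=10, col=0)
  > (right): (row=10, col=0) -> (row=10, col=1)
  ^ (up): (row=10, col=1) -> (row=9, col=1)
  < (left): (row=9, col=1) -> (row=9, col=0)
  > (right): (row=9, col=0) -> (row=9, col=1)
  > (right): blocked, stay at (row=9, col=1)
  ^ (up): (row=9, col=1) -> (row=8, col=1)
  ^ (up): (row=8, col=1) -> (row=7, col=1)
Final: (row=7, col=1)

Answer: Final position: (row=7, col=1)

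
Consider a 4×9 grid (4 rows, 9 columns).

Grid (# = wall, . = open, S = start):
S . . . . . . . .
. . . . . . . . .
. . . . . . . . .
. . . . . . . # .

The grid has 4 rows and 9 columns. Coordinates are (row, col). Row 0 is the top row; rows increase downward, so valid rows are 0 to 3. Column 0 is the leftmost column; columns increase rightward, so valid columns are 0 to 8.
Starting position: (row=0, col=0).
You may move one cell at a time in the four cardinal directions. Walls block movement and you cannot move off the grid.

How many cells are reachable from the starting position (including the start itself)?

BFS flood-fill from (row=0, col=0):
  Distance 0: (row=0, col=0)
  Distance 1: (row=0, col=1), (row=1, col=0)
  Distance 2: (row=0, col=2), (row=1, col=1), (row=2, col=0)
  Distance 3: (row=0, col=3), (row=1, col=2), (row=2, col=1), (row=3, col=0)
  Distance 4: (row=0, col=4), (row=1, col=3), (row=2, col=2), (row=3, col=1)
  Distance 5: (row=0, col=5), (row=1, col=4), (row=2, col=3), (row=3, col=2)
  Distance 6: (row=0, col=6), (row=1, col=5), (row=2, col=4), (row=3, col=3)
  Distance 7: (row=0, col=7), (row=1, col=6), (row=2, col=5), (row=3, col=4)
  Distance 8: (row=0, col=8), (row=1, col=7), (row=2, col=6), (row=3, col=5)
  Distance 9: (row=1, col=8), (row=2, col=7), (row=3, col=6)
  Distance 10: (row=2, col=8)
  Distance 11: (row=3, col=8)
Total reachable: 35 (grid has 35 open cells total)

Answer: Reachable cells: 35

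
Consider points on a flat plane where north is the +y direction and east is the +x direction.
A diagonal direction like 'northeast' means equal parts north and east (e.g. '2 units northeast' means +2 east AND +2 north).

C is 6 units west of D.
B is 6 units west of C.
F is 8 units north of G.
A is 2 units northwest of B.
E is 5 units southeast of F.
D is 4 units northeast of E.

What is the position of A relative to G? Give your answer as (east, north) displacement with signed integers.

Answer: A is at (east=-5, north=9) relative to G.

Derivation:
Place G at the origin (east=0, north=0).
  F is 8 units north of G: delta (east=+0, north=+8); F at (east=0, north=8).
  E is 5 units southeast of F: delta (east=+5, north=-5); E at (east=5, north=3).
  D is 4 units northeast of E: delta (east=+4, north=+4); D at (east=9, north=7).
  C is 6 units west of D: delta (east=-6, north=+0); C at (east=3, north=7).
  B is 6 units west of C: delta (east=-6, north=+0); B at (east=-3, north=7).
  A is 2 units northwest of B: delta (east=-2, north=+2); A at (east=-5, north=9).
Therefore A relative to G: (east=-5, north=9).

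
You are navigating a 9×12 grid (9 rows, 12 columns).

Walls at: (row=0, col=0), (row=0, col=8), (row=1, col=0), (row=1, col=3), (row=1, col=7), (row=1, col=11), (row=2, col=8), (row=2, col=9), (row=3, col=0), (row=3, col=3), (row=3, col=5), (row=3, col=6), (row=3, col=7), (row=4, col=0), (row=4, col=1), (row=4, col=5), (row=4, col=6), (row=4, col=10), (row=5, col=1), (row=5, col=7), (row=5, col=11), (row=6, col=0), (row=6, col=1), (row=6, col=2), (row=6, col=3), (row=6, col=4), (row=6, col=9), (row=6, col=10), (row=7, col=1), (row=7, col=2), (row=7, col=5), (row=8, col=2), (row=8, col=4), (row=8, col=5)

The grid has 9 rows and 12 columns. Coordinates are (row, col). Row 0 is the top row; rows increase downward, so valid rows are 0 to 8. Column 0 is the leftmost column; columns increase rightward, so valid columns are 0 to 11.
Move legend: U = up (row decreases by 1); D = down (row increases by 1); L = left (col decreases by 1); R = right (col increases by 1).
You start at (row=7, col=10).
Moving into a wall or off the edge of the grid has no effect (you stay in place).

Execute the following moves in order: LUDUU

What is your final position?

Answer: Final position: (row=7, col=9)

Derivation:
Start: (row=7, col=10)
  L (left): (row=7, col=10) -> (row=7, col=9)
  U (up): blocked, stay at (row=7, col=9)
  D (down): (row=7, col=9) -> (row=8, col=9)
  U (up): (row=8, col=9) -> (row=7, col=9)
  U (up): blocked, stay at (row=7, col=9)
Final: (row=7, col=9)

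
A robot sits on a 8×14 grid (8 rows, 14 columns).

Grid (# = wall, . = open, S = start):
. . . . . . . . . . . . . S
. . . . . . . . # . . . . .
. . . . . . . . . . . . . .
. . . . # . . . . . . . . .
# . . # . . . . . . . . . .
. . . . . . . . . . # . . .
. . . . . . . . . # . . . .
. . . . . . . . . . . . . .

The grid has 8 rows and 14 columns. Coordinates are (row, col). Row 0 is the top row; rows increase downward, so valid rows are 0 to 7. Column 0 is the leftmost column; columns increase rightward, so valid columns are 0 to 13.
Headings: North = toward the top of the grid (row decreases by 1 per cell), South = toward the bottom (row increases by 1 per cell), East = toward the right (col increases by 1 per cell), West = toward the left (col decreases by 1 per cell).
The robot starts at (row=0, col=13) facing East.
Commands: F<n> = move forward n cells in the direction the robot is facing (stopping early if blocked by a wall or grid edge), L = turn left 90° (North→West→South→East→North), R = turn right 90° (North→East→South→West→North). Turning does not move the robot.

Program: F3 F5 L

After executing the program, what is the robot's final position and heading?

Start: (row=0, col=13), facing East
  F3: move forward 0/3 (blocked), now at (row=0, col=13)
  F5: move forward 0/5 (blocked), now at (row=0, col=13)
  L: turn left, now facing North
Final: (row=0, col=13), facing North

Answer: Final position: (row=0, col=13), facing North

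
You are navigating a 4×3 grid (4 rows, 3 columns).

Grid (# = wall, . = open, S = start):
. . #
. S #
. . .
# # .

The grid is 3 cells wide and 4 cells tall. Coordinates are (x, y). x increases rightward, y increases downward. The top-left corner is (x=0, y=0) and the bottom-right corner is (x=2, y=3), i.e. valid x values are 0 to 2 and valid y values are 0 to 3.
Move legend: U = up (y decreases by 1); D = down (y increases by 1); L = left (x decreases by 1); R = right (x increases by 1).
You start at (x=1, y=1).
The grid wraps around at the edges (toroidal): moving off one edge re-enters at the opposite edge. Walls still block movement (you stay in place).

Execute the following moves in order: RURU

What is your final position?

Answer: Final position: (x=1, y=0)

Derivation:
Start: (x=1, y=1)
  R (right): blocked, stay at (x=1, y=1)
  U (up): (x=1, y=1) -> (x=1, y=0)
  R (right): blocked, stay at (x=1, y=0)
  U (up): blocked, stay at (x=1, y=0)
Final: (x=1, y=0)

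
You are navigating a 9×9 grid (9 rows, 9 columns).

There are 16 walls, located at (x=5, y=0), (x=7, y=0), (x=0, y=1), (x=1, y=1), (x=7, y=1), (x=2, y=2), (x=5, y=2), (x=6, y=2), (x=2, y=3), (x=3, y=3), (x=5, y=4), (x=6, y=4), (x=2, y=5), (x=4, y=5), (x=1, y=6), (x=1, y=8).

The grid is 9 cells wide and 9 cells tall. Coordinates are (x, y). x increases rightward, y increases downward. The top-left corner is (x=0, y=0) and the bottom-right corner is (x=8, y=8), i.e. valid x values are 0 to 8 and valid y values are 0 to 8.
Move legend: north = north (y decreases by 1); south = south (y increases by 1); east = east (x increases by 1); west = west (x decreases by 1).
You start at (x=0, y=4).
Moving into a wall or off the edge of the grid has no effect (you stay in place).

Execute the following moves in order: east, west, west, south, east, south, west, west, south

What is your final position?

Start: (x=0, y=4)
  east (east): (x=0, y=4) -> (x=1, y=4)
  west (west): (x=1, y=4) -> (x=0, y=4)
  west (west): blocked, stay at (x=0, y=4)
  south (south): (x=0, y=4) -> (x=0, y=5)
  east (east): (x=0, y=5) -> (x=1, y=5)
  south (south): blocked, stay at (x=1, y=5)
  west (west): (x=1, y=5) -> (x=0, y=5)
  west (west): blocked, stay at (x=0, y=5)
  south (south): (x=0, y=5) -> (x=0, y=6)
Final: (x=0, y=6)

Answer: Final position: (x=0, y=6)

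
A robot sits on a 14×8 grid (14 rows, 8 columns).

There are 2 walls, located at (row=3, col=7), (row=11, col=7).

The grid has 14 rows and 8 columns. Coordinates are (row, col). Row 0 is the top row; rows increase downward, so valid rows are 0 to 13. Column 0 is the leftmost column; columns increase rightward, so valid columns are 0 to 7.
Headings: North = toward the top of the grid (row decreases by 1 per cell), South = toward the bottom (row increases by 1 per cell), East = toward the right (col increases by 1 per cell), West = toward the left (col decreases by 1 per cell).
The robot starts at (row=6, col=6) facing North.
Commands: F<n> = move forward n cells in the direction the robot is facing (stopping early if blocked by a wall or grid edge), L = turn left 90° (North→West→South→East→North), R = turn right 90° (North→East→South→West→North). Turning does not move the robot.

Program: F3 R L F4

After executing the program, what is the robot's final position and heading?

Start: (row=6, col=6), facing North
  F3: move forward 3, now at (row=3, col=6)
  R: turn right, now facing East
  L: turn left, now facing North
  F4: move forward 3/4 (blocked), now at (row=0, col=6)
Final: (row=0, col=6), facing North

Answer: Final position: (row=0, col=6), facing North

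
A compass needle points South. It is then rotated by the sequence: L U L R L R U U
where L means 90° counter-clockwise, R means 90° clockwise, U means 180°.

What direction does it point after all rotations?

Answer: Final heading: West

Derivation:
Start: South
  L (left (90° counter-clockwise)) -> East
  U (U-turn (180°)) -> West
  L (left (90° counter-clockwise)) -> South
  R (right (90° clockwise)) -> West
  L (left (90° counter-clockwise)) -> South
  R (right (90° clockwise)) -> West
  U (U-turn (180°)) -> East
  U (U-turn (180°)) -> West
Final: West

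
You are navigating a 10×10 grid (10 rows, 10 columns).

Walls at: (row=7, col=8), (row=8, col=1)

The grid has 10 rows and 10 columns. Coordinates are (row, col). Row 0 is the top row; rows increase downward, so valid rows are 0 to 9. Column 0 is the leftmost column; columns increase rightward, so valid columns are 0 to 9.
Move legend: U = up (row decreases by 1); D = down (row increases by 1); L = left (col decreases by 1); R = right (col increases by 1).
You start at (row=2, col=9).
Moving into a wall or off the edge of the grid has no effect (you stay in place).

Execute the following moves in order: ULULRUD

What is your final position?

Answer: Final position: (row=1, col=8)

Derivation:
Start: (row=2, col=9)
  U (up): (row=2, col=9) -> (row=1, col=9)
  L (left): (row=1, col=9) -> (row=1, col=8)
  U (up): (row=1, col=8) -> (row=0, col=8)
  L (left): (row=0, col=8) -> (row=0, col=7)
  R (right): (row=0, col=7) -> (row=0, col=8)
  U (up): blocked, stay at (row=0, col=8)
  D (down): (row=0, col=8) -> (row=1, col=8)
Final: (row=1, col=8)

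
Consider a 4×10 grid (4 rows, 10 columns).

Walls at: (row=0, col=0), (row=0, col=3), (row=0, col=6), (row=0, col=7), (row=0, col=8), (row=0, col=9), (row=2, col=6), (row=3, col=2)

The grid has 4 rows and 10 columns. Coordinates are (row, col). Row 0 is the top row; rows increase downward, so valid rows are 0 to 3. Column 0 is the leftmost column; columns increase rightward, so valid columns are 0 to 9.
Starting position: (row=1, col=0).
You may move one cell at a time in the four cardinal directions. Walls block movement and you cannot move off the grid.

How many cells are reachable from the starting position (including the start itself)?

Answer: Reachable cells: 32

Derivation:
BFS flood-fill from (row=1, col=0):
  Distance 0: (row=1, col=0)
  Distance 1: (row=1, col=1), (row=2, col=0)
  Distance 2: (row=0, col=1), (row=1, col=2), (row=2, col=1), (row=3, col=0)
  Distance 3: (row=0, col=2), (row=1, col=3), (row=2, col=2), (row=3, col=1)
  Distance 4: (row=1, col=4), (row=2, col=3)
  Distance 5: (row=0, col=4), (row=1, col=5), (row=2, col=4), (row=3, col=3)
  Distance 6: (row=0, col=5), (row=1, col=6), (row=2, col=5), (row=3, col=4)
  Distance 7: (row=1, col=7), (row=3, col=5)
  Distance 8: (row=1, col=8), (row=2, col=7), (row=3, col=6)
  Distance 9: (row=1, col=9), (row=2, col=8), (row=3, col=7)
  Distance 10: (row=2, col=9), (row=3, col=8)
  Distance 11: (row=3, col=9)
Total reachable: 32 (grid has 32 open cells total)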